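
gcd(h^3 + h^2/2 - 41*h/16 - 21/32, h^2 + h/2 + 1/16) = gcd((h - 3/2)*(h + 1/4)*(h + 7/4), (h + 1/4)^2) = h + 1/4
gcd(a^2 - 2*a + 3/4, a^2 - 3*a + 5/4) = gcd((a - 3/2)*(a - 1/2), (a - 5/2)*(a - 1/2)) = a - 1/2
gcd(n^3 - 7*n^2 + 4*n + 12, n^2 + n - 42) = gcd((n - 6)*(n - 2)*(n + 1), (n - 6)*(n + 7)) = n - 6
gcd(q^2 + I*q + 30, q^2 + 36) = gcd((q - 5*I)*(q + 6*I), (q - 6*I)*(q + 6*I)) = q + 6*I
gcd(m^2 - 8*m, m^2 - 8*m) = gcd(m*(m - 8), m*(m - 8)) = m^2 - 8*m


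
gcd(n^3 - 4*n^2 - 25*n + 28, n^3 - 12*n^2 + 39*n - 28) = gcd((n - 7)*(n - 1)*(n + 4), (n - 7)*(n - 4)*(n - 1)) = n^2 - 8*n + 7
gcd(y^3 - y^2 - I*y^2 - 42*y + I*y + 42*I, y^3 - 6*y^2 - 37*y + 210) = y^2 - y - 42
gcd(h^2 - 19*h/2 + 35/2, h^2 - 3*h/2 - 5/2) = h - 5/2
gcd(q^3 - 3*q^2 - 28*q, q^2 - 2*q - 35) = q - 7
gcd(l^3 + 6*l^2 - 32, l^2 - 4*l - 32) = l + 4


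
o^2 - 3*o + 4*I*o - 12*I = (o - 3)*(o + 4*I)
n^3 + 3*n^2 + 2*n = n*(n + 1)*(n + 2)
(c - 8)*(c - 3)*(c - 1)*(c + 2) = c^4 - 10*c^3 + 11*c^2 + 46*c - 48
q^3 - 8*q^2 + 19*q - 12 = (q - 4)*(q - 3)*(q - 1)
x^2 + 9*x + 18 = (x + 3)*(x + 6)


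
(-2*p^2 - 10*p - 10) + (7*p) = -2*p^2 - 3*p - 10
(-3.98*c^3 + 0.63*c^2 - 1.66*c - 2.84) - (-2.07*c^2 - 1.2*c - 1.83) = -3.98*c^3 + 2.7*c^2 - 0.46*c - 1.01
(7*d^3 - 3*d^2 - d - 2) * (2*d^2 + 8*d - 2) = 14*d^5 + 50*d^4 - 40*d^3 - 6*d^2 - 14*d + 4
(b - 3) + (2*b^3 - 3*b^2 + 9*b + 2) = 2*b^3 - 3*b^2 + 10*b - 1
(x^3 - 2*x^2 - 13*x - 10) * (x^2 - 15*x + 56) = x^5 - 17*x^4 + 73*x^3 + 73*x^2 - 578*x - 560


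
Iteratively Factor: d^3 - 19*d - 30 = (d + 2)*(d^2 - 2*d - 15) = (d - 5)*(d + 2)*(d + 3)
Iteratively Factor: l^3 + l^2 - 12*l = (l - 3)*(l^2 + 4*l) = l*(l - 3)*(l + 4)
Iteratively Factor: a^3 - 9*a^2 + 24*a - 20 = (a - 5)*(a^2 - 4*a + 4) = (a - 5)*(a - 2)*(a - 2)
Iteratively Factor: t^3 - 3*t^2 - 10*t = (t - 5)*(t^2 + 2*t) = t*(t - 5)*(t + 2)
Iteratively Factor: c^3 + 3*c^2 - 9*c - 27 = (c + 3)*(c^2 - 9) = (c + 3)^2*(c - 3)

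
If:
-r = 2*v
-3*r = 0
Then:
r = 0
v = 0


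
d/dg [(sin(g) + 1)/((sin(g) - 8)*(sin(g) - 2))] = (-2*sin(g) + cos(g)^2 + 25)*cos(g)/((sin(g) - 8)^2*(sin(g) - 2)^2)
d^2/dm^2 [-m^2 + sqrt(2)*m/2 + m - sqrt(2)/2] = -2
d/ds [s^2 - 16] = 2*s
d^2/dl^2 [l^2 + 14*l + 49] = 2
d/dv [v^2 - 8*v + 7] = 2*v - 8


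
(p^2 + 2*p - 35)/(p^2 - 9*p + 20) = (p + 7)/(p - 4)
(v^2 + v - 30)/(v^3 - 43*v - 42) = (v - 5)/(v^2 - 6*v - 7)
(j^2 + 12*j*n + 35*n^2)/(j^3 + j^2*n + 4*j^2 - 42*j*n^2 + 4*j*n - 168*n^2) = (j + 5*n)/(j^2 - 6*j*n + 4*j - 24*n)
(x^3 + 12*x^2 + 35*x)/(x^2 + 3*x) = (x^2 + 12*x + 35)/(x + 3)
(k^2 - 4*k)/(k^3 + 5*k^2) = (k - 4)/(k*(k + 5))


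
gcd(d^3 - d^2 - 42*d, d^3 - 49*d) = d^2 - 7*d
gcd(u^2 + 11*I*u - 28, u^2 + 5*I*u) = 1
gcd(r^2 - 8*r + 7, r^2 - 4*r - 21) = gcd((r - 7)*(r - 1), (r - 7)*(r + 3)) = r - 7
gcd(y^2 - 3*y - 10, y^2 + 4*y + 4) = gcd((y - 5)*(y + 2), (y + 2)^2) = y + 2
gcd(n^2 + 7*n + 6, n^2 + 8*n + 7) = n + 1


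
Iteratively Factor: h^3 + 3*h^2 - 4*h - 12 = (h - 2)*(h^2 + 5*h + 6) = (h - 2)*(h + 2)*(h + 3)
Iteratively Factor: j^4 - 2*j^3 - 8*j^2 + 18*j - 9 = (j - 3)*(j^3 + j^2 - 5*j + 3) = (j - 3)*(j - 1)*(j^2 + 2*j - 3) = (j - 3)*(j - 1)*(j + 3)*(j - 1)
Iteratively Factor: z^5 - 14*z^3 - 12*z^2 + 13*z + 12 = (z + 3)*(z^4 - 3*z^3 - 5*z^2 + 3*z + 4) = (z + 1)*(z + 3)*(z^3 - 4*z^2 - z + 4) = (z + 1)^2*(z + 3)*(z^2 - 5*z + 4) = (z - 4)*(z + 1)^2*(z + 3)*(z - 1)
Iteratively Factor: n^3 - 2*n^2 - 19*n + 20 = (n - 1)*(n^2 - n - 20) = (n - 5)*(n - 1)*(n + 4)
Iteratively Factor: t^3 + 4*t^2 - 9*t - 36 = (t - 3)*(t^2 + 7*t + 12) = (t - 3)*(t + 3)*(t + 4)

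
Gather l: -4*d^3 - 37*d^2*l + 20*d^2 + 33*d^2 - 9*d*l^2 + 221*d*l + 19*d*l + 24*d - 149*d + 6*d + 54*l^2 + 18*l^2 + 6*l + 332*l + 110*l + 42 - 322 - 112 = -4*d^3 + 53*d^2 - 119*d + l^2*(72 - 9*d) + l*(-37*d^2 + 240*d + 448) - 392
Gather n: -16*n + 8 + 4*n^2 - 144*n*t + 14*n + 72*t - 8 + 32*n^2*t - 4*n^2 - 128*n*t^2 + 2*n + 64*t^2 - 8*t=32*n^2*t + n*(-128*t^2 - 144*t) + 64*t^2 + 64*t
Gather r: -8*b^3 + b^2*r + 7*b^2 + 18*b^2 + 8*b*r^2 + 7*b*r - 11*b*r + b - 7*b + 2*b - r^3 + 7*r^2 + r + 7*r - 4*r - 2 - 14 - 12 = -8*b^3 + 25*b^2 - 4*b - r^3 + r^2*(8*b + 7) + r*(b^2 - 4*b + 4) - 28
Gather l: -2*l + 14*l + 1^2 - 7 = 12*l - 6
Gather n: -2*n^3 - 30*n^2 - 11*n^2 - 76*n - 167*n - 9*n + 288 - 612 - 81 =-2*n^3 - 41*n^2 - 252*n - 405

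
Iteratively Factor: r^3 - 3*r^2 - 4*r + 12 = (r + 2)*(r^2 - 5*r + 6) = (r - 2)*(r + 2)*(r - 3)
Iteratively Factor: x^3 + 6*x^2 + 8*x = (x + 2)*(x^2 + 4*x) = (x + 2)*(x + 4)*(x)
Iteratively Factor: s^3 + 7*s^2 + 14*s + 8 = (s + 2)*(s^2 + 5*s + 4) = (s + 2)*(s + 4)*(s + 1)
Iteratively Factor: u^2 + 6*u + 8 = (u + 4)*(u + 2)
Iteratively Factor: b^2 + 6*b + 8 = (b + 2)*(b + 4)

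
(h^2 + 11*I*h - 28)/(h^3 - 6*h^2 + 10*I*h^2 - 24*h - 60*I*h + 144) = (h + 7*I)/(h^2 + 6*h*(-1 + I) - 36*I)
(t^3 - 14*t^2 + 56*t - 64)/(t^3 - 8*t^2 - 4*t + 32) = (t - 4)/(t + 2)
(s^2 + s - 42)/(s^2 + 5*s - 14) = (s - 6)/(s - 2)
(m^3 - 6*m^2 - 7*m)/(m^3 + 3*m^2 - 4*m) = (m^2 - 6*m - 7)/(m^2 + 3*m - 4)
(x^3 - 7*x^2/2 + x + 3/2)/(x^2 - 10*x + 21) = (2*x^2 - x - 1)/(2*(x - 7))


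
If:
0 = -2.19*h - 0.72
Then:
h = -0.33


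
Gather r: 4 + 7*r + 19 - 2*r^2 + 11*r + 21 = -2*r^2 + 18*r + 44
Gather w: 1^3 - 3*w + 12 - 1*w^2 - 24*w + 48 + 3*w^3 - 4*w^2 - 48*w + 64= 3*w^3 - 5*w^2 - 75*w + 125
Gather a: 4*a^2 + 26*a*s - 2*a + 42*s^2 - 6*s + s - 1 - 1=4*a^2 + a*(26*s - 2) + 42*s^2 - 5*s - 2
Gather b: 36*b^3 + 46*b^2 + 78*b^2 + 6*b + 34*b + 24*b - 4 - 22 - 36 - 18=36*b^3 + 124*b^2 + 64*b - 80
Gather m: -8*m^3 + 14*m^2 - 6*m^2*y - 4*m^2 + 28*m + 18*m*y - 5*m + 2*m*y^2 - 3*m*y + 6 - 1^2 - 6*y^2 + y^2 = -8*m^3 + m^2*(10 - 6*y) + m*(2*y^2 + 15*y + 23) - 5*y^2 + 5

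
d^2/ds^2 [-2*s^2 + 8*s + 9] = -4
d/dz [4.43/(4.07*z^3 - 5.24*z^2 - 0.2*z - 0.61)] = (-54.0903*z^2 + 46.4264*z + 0.886)/(-4.07*z^3 + 5.24*z^2 + 0.2*z + 0.61)^2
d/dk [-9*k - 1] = -9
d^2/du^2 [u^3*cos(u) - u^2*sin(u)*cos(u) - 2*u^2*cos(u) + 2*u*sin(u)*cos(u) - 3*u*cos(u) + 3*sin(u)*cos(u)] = -u^3*cos(u) - 6*u^2*sin(u) + 2*u^2*sin(2*u) + 2*u^2*cos(u) + 8*u*sin(u) - 4*sqrt(2)*u*sin(2*u + pi/4) + 9*u*cos(u) + 6*sin(u) - 7*sin(2*u) - 4*cos(u) + 4*cos(2*u)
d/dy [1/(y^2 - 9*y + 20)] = (9 - 2*y)/(y^2 - 9*y + 20)^2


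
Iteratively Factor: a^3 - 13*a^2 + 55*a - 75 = (a - 3)*(a^2 - 10*a + 25) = (a - 5)*(a - 3)*(a - 5)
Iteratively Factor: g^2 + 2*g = (g)*(g + 2)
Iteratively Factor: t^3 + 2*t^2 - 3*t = (t)*(t^2 + 2*t - 3) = t*(t + 3)*(t - 1)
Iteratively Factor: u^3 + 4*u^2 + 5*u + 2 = (u + 1)*(u^2 + 3*u + 2) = (u + 1)*(u + 2)*(u + 1)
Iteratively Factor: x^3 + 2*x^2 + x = (x)*(x^2 + 2*x + 1) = x*(x + 1)*(x + 1)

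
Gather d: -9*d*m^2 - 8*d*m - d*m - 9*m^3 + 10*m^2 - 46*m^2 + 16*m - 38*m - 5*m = d*(-9*m^2 - 9*m) - 9*m^3 - 36*m^2 - 27*m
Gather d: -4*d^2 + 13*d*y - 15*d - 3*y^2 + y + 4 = -4*d^2 + d*(13*y - 15) - 3*y^2 + y + 4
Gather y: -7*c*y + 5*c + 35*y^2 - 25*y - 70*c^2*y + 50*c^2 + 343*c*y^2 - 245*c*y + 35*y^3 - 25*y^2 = 50*c^2 + 5*c + 35*y^3 + y^2*(343*c + 10) + y*(-70*c^2 - 252*c - 25)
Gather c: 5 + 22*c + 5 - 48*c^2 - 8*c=-48*c^2 + 14*c + 10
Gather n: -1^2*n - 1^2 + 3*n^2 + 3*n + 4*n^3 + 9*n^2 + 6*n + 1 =4*n^3 + 12*n^2 + 8*n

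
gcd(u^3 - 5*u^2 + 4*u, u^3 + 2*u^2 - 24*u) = u^2 - 4*u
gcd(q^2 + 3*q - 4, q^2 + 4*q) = q + 4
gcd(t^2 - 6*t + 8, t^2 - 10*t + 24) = t - 4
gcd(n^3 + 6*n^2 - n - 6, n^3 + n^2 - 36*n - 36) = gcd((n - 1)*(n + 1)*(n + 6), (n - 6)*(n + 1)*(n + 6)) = n^2 + 7*n + 6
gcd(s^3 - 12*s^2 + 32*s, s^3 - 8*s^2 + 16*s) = s^2 - 4*s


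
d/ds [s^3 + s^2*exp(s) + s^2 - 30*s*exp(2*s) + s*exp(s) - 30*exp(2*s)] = s^2*exp(s) + 3*s^2 - 60*s*exp(2*s) + 3*s*exp(s) + 2*s - 90*exp(2*s) + exp(s)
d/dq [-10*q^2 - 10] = -20*q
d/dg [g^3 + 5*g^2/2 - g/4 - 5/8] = 3*g^2 + 5*g - 1/4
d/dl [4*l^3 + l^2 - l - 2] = 12*l^2 + 2*l - 1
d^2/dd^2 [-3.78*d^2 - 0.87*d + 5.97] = -7.56000000000000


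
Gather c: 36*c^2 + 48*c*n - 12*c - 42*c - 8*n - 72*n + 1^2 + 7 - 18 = 36*c^2 + c*(48*n - 54) - 80*n - 10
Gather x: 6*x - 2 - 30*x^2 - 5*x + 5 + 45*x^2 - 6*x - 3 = 15*x^2 - 5*x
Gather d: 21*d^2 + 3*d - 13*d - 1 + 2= 21*d^2 - 10*d + 1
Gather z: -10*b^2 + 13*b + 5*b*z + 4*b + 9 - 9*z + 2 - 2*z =-10*b^2 + 17*b + z*(5*b - 11) + 11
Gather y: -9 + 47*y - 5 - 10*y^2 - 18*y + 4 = -10*y^2 + 29*y - 10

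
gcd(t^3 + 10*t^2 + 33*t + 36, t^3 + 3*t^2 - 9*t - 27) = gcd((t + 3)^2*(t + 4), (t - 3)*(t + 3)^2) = t^2 + 6*t + 9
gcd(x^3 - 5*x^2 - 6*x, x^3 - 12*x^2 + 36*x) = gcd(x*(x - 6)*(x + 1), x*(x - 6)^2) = x^2 - 6*x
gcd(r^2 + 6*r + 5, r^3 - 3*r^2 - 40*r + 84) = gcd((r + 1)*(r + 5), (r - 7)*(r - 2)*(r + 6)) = 1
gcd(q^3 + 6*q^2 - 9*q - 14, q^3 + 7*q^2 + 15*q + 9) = q + 1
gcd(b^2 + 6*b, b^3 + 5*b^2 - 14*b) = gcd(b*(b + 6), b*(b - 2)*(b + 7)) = b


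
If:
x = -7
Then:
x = -7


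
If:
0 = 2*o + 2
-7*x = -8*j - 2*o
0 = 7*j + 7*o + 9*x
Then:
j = 67/121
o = -1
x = 42/121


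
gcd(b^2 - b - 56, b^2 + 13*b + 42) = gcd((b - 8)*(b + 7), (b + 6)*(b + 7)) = b + 7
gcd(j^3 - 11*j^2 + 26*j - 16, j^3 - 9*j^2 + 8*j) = j^2 - 9*j + 8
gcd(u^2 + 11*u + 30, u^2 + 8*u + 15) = u + 5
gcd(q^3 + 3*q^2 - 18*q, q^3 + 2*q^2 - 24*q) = q^2 + 6*q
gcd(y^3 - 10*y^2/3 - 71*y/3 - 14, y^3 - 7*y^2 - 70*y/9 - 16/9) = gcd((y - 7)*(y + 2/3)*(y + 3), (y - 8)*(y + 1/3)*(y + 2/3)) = y + 2/3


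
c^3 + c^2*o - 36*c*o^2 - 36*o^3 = (c - 6*o)*(c + o)*(c + 6*o)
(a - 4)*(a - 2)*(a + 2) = a^3 - 4*a^2 - 4*a + 16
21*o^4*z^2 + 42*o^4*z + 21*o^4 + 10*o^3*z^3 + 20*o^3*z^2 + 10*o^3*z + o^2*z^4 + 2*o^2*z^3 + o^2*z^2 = (3*o + z)*(7*o + z)*(o*z + o)^2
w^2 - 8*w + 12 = (w - 6)*(w - 2)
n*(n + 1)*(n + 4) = n^3 + 5*n^2 + 4*n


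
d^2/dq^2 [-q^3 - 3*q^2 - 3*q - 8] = -6*q - 6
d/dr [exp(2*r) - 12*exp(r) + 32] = 2*(exp(r) - 6)*exp(r)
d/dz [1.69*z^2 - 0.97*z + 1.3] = 3.38*z - 0.97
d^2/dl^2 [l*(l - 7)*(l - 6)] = 6*l - 26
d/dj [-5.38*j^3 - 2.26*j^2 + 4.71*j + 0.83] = -16.14*j^2 - 4.52*j + 4.71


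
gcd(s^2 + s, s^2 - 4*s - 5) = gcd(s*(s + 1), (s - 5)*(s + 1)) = s + 1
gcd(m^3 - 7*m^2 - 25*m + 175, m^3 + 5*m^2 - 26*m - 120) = m - 5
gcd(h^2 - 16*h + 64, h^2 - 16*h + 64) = h^2 - 16*h + 64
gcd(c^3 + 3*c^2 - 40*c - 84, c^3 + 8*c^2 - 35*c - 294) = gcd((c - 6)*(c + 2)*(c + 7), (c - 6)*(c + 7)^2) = c^2 + c - 42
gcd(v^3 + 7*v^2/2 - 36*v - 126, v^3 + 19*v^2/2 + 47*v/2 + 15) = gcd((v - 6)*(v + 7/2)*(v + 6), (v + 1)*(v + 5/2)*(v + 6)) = v + 6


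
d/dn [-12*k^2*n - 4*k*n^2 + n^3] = -12*k^2 - 8*k*n + 3*n^2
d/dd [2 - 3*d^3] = -9*d^2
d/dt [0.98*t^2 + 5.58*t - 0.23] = 1.96*t + 5.58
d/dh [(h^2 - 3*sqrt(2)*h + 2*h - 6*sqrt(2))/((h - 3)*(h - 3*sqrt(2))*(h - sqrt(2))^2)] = (-2*h^4 - 3*h^3 + 12*sqrt(2)*h^3 - 24*h^2 + 23*sqrt(2)*h^2 - 114*h - 72*sqrt(2)*h + 90*sqrt(2) + 216)/(h^7 - 9*sqrt(2)*h^6 - 6*h^6 + 69*h^5 + 54*sqrt(2)*h^5 - 360*h^4 - 173*sqrt(2)*h^4 + 672*h^3 + 552*sqrt(2)*h^3 - 864*sqrt(2)*h^2 - 792*h^2 + 216*sqrt(2)*h + 1188*h - 324*sqrt(2))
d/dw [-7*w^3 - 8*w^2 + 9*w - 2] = -21*w^2 - 16*w + 9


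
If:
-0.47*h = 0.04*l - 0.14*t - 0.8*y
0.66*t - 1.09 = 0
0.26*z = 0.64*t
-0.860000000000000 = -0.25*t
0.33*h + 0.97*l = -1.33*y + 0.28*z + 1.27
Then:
No Solution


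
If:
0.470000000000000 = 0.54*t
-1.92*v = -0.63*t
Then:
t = 0.87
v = 0.29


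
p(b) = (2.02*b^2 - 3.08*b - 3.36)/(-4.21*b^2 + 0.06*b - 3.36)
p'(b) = (4.04*b - 3.08)/(-4.21*b^2 + 0.06*b - 3.36) + (8.42*b - 0.06)*(2.02*b^2 - 3.08*b - 3.36)/(-4.21*b^2 + 0.06*b - 3.36)^2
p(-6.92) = -0.56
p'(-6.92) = -0.01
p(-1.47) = -0.44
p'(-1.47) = 0.28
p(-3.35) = -0.58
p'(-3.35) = 0.00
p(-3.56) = -0.58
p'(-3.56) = -0.00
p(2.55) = -0.06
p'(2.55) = -0.19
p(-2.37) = -0.56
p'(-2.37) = 0.05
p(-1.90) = -0.52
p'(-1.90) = 0.13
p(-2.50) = -0.57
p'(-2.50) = 0.04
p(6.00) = -0.33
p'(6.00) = -0.03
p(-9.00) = -0.55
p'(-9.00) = -0.01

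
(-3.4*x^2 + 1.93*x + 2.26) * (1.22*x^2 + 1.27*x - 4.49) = -4.148*x^4 - 1.9634*x^3 + 20.4743*x^2 - 5.7955*x - 10.1474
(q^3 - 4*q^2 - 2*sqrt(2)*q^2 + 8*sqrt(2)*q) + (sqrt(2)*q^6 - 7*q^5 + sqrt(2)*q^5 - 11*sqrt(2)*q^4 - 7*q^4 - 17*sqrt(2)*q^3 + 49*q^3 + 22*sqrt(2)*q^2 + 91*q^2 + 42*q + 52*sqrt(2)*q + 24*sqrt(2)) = sqrt(2)*q^6 - 7*q^5 + sqrt(2)*q^5 - 11*sqrt(2)*q^4 - 7*q^4 - 17*sqrt(2)*q^3 + 50*q^3 + 20*sqrt(2)*q^2 + 87*q^2 + 42*q + 60*sqrt(2)*q + 24*sqrt(2)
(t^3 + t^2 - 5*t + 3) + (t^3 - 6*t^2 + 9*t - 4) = 2*t^3 - 5*t^2 + 4*t - 1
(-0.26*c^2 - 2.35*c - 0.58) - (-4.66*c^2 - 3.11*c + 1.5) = 4.4*c^2 + 0.76*c - 2.08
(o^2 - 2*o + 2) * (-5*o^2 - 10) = -5*o^4 + 10*o^3 - 20*o^2 + 20*o - 20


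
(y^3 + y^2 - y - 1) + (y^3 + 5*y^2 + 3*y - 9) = 2*y^3 + 6*y^2 + 2*y - 10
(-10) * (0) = 0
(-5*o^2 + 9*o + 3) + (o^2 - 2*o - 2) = -4*o^2 + 7*o + 1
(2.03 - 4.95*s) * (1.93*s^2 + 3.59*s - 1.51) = -9.5535*s^3 - 13.8526*s^2 + 14.7622*s - 3.0653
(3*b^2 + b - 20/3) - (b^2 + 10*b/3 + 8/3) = 2*b^2 - 7*b/3 - 28/3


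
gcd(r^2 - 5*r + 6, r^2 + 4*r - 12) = r - 2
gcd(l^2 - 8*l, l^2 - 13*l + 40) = l - 8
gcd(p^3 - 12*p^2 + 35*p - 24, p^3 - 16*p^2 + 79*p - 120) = p^2 - 11*p + 24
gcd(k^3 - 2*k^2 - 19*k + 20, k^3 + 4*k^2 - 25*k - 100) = k^2 - k - 20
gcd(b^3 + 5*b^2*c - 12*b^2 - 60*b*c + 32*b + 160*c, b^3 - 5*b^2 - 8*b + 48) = b - 4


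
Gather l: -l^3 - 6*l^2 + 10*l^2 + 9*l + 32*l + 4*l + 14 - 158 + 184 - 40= -l^3 + 4*l^2 + 45*l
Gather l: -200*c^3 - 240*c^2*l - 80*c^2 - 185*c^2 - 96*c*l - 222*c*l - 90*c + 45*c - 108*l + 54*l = -200*c^3 - 265*c^2 - 45*c + l*(-240*c^2 - 318*c - 54)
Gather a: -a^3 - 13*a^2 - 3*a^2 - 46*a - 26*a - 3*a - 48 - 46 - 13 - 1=-a^3 - 16*a^2 - 75*a - 108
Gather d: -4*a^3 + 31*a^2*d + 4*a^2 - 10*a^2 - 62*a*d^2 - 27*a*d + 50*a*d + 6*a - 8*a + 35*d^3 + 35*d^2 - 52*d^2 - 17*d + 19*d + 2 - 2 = -4*a^3 - 6*a^2 - 2*a + 35*d^3 + d^2*(-62*a - 17) + d*(31*a^2 + 23*a + 2)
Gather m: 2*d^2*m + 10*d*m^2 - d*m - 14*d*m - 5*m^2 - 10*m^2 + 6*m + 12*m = m^2*(10*d - 15) + m*(2*d^2 - 15*d + 18)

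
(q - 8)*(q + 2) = q^2 - 6*q - 16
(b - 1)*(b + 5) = b^2 + 4*b - 5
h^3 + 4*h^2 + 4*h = h*(h + 2)^2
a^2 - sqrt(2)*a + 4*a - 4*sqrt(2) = (a + 4)*(a - sqrt(2))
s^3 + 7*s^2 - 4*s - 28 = (s - 2)*(s + 2)*(s + 7)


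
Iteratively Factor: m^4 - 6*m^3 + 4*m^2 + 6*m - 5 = (m - 1)*(m^3 - 5*m^2 - m + 5) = (m - 1)*(m + 1)*(m^2 - 6*m + 5) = (m - 5)*(m - 1)*(m + 1)*(m - 1)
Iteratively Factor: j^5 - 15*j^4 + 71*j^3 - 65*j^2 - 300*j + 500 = (j - 2)*(j^4 - 13*j^3 + 45*j^2 + 25*j - 250) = (j - 2)*(j + 2)*(j^3 - 15*j^2 + 75*j - 125) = (j - 5)*(j - 2)*(j + 2)*(j^2 - 10*j + 25) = (j - 5)^2*(j - 2)*(j + 2)*(j - 5)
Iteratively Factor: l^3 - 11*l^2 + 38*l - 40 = (l - 4)*(l^2 - 7*l + 10) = (l - 4)*(l - 2)*(l - 5)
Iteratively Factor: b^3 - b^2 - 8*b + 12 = (b - 2)*(b^2 + b - 6) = (b - 2)^2*(b + 3)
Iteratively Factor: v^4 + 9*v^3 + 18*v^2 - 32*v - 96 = (v + 4)*(v^3 + 5*v^2 - 2*v - 24) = (v + 3)*(v + 4)*(v^2 + 2*v - 8) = (v + 3)*(v + 4)^2*(v - 2)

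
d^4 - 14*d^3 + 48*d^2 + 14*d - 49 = (d - 7)^2*(d - 1)*(d + 1)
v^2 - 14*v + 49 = (v - 7)^2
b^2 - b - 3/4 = (b - 3/2)*(b + 1/2)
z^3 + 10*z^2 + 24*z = z*(z + 4)*(z + 6)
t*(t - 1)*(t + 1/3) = t^3 - 2*t^2/3 - t/3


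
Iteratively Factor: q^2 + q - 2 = (q + 2)*(q - 1)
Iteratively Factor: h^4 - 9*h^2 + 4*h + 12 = (h + 3)*(h^3 - 3*h^2 + 4) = (h - 2)*(h + 3)*(h^2 - h - 2) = (h - 2)^2*(h + 3)*(h + 1)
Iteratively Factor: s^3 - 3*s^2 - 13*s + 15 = (s - 1)*(s^2 - 2*s - 15) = (s - 5)*(s - 1)*(s + 3)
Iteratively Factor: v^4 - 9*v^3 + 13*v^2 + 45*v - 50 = (v + 2)*(v^3 - 11*v^2 + 35*v - 25) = (v - 5)*(v + 2)*(v^2 - 6*v + 5) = (v - 5)*(v - 1)*(v + 2)*(v - 5)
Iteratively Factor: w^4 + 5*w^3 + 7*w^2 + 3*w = (w + 3)*(w^3 + 2*w^2 + w) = (w + 1)*(w + 3)*(w^2 + w) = (w + 1)^2*(w + 3)*(w)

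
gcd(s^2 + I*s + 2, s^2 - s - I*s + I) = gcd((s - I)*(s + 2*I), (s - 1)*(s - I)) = s - I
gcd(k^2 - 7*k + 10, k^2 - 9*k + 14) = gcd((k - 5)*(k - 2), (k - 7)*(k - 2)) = k - 2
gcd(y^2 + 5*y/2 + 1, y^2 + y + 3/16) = 1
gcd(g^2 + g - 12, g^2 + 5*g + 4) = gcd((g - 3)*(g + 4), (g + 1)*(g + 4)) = g + 4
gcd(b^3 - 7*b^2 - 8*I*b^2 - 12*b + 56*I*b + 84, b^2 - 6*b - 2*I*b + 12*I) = b - 2*I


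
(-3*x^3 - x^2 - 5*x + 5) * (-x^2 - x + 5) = 3*x^5 + 4*x^4 - 9*x^3 - 5*x^2 - 30*x + 25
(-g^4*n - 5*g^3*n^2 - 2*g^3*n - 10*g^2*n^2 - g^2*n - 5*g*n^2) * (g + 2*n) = -g^5*n - 7*g^4*n^2 - 2*g^4*n - 10*g^3*n^3 - 14*g^3*n^2 - g^3*n - 20*g^2*n^3 - 7*g^2*n^2 - 10*g*n^3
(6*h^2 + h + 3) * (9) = 54*h^2 + 9*h + 27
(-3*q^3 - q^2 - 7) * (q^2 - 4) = -3*q^5 - q^4 + 12*q^3 - 3*q^2 + 28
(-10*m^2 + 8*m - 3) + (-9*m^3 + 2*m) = -9*m^3 - 10*m^2 + 10*m - 3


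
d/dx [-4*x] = -4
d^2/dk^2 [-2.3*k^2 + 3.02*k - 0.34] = -4.60000000000000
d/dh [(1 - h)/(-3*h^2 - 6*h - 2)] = (3*h^2 + 6*h - 6*(h - 1)*(h + 1) + 2)/(3*h^2 + 6*h + 2)^2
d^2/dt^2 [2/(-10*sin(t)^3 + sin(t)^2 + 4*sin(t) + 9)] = 4*((-7*sin(t) + 45*sin(3*t) - 4*cos(2*t))*(-10*sin(t)^3 + sin(t)^2 + 4*sin(t) + 9)/4 + 4*(-15*sin(t)^2 + sin(t) + 2)^2*cos(t)^2)/(-10*sin(t)^3 + sin(t)^2 + 4*sin(t) + 9)^3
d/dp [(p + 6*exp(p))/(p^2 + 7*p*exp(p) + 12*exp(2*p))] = (-(p + 6*exp(p))*(7*p*exp(p) + 2*p + 24*exp(2*p) + 7*exp(p)) + (6*exp(p) + 1)*(p^2 + 7*p*exp(p) + 12*exp(2*p)))/(p^2 + 7*p*exp(p) + 12*exp(2*p))^2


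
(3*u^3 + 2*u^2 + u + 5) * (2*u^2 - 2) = 6*u^5 + 4*u^4 - 4*u^3 + 6*u^2 - 2*u - 10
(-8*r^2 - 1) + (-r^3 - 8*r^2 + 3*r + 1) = -r^3 - 16*r^2 + 3*r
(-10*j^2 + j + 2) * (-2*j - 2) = 20*j^3 + 18*j^2 - 6*j - 4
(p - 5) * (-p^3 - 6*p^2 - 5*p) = -p^4 - p^3 + 25*p^2 + 25*p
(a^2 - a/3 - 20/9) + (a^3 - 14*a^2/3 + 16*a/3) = a^3 - 11*a^2/3 + 5*a - 20/9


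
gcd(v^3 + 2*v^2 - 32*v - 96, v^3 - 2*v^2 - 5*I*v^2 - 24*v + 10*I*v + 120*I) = v^2 - 2*v - 24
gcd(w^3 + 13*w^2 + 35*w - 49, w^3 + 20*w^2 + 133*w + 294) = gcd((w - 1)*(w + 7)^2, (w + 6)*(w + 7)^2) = w^2 + 14*w + 49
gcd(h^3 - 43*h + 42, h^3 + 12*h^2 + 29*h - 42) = h^2 + 6*h - 7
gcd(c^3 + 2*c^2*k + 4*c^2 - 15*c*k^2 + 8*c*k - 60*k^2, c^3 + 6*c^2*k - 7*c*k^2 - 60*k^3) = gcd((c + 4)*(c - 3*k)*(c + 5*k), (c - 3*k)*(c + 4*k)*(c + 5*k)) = c^2 + 2*c*k - 15*k^2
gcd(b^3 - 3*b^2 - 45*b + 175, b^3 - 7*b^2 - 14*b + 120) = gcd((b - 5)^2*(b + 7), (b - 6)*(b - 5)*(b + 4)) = b - 5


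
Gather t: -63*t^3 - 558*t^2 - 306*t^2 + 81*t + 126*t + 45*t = -63*t^3 - 864*t^2 + 252*t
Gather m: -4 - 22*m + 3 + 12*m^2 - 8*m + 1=12*m^2 - 30*m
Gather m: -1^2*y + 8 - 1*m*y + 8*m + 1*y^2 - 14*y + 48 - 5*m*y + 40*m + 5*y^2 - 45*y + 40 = m*(48 - 6*y) + 6*y^2 - 60*y + 96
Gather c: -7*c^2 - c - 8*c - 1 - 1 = -7*c^2 - 9*c - 2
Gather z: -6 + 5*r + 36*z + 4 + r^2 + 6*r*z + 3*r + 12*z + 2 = r^2 + 8*r + z*(6*r + 48)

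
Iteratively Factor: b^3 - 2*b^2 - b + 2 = (b + 1)*(b^2 - 3*b + 2) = (b - 1)*(b + 1)*(b - 2)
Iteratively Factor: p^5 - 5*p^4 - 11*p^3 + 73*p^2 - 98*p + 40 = (p - 1)*(p^4 - 4*p^3 - 15*p^2 + 58*p - 40) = (p - 2)*(p - 1)*(p^3 - 2*p^2 - 19*p + 20) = (p - 2)*(p - 1)^2*(p^2 - p - 20) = (p - 2)*(p - 1)^2*(p + 4)*(p - 5)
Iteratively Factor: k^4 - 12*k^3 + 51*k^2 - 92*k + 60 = (k - 2)*(k^3 - 10*k^2 + 31*k - 30) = (k - 2)^2*(k^2 - 8*k + 15) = (k - 3)*(k - 2)^2*(k - 5)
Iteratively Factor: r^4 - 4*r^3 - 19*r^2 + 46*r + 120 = (r + 2)*(r^3 - 6*r^2 - 7*r + 60) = (r + 2)*(r + 3)*(r^2 - 9*r + 20) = (r - 5)*(r + 2)*(r + 3)*(r - 4)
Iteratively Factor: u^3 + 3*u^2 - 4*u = (u - 1)*(u^2 + 4*u) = (u - 1)*(u + 4)*(u)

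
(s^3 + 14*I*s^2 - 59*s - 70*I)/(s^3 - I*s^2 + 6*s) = (s^2 + 12*I*s - 35)/(s*(s - 3*I))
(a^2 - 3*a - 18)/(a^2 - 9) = (a - 6)/(a - 3)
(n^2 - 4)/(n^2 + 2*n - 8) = (n + 2)/(n + 4)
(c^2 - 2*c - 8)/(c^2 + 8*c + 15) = (c^2 - 2*c - 8)/(c^2 + 8*c + 15)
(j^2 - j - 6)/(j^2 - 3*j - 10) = (j - 3)/(j - 5)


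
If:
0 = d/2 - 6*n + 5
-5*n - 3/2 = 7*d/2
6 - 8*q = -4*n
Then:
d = -68/47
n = 67/94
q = 52/47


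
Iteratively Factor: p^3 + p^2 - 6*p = (p + 3)*(p^2 - 2*p) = (p - 2)*(p + 3)*(p)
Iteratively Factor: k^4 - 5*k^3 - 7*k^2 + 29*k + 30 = (k + 2)*(k^3 - 7*k^2 + 7*k + 15) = (k - 5)*(k + 2)*(k^2 - 2*k - 3) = (k - 5)*(k - 3)*(k + 2)*(k + 1)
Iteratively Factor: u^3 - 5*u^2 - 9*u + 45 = (u + 3)*(u^2 - 8*u + 15) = (u - 5)*(u + 3)*(u - 3)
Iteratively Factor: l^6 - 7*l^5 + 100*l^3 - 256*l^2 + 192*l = (l - 4)*(l^5 - 3*l^4 - 12*l^3 + 52*l^2 - 48*l) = (l - 4)*(l - 2)*(l^4 - l^3 - 14*l^2 + 24*l) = (l - 4)*(l - 3)*(l - 2)*(l^3 + 2*l^2 - 8*l) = (l - 4)*(l - 3)*(l - 2)^2*(l^2 + 4*l) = (l - 4)*(l - 3)*(l - 2)^2*(l + 4)*(l)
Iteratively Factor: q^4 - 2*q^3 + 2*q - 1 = (q - 1)*(q^3 - q^2 - q + 1) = (q - 1)*(q + 1)*(q^2 - 2*q + 1) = (q - 1)^2*(q + 1)*(q - 1)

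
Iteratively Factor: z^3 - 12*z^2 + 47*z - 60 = (z - 3)*(z^2 - 9*z + 20) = (z - 5)*(z - 3)*(z - 4)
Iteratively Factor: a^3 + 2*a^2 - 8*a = (a - 2)*(a^2 + 4*a) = (a - 2)*(a + 4)*(a)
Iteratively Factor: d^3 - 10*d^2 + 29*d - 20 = (d - 1)*(d^2 - 9*d + 20) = (d - 5)*(d - 1)*(d - 4)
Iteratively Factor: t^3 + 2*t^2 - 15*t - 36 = (t - 4)*(t^2 + 6*t + 9) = (t - 4)*(t + 3)*(t + 3)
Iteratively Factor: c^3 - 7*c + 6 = (c - 2)*(c^2 + 2*c - 3) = (c - 2)*(c + 3)*(c - 1)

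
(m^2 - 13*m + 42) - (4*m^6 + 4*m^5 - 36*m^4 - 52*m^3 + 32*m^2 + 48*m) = -4*m^6 - 4*m^5 + 36*m^4 + 52*m^3 - 31*m^2 - 61*m + 42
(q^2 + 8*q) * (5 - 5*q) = -5*q^3 - 35*q^2 + 40*q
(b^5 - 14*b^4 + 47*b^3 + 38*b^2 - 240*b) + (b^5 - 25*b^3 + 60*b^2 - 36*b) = 2*b^5 - 14*b^4 + 22*b^3 + 98*b^2 - 276*b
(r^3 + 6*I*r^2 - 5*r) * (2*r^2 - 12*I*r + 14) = 2*r^5 + 76*r^3 + 144*I*r^2 - 70*r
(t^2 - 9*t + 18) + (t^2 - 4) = 2*t^2 - 9*t + 14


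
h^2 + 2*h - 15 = (h - 3)*(h + 5)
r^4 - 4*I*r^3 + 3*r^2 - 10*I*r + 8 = (r - 4*I)*(r - 2*I)*(r + I)^2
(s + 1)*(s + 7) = s^2 + 8*s + 7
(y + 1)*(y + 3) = y^2 + 4*y + 3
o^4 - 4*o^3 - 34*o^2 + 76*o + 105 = (o - 7)*(o - 3)*(o + 1)*(o + 5)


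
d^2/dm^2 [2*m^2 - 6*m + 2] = 4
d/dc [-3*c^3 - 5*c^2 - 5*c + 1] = -9*c^2 - 10*c - 5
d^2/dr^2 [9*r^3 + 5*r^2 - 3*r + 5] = 54*r + 10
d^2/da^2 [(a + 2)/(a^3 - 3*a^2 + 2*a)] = 2*(3*a^5 + 3*a^4 - 41*a^3 + 66*a^2 - 36*a + 8)/(a^3*(a^6 - 9*a^5 + 33*a^4 - 63*a^3 + 66*a^2 - 36*a + 8))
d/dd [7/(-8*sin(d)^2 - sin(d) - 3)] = 7*(16*sin(d) + 1)*cos(d)/(8*sin(d)^2 + sin(d) + 3)^2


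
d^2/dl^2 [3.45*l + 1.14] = 0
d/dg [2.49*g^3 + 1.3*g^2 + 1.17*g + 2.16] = 7.47*g^2 + 2.6*g + 1.17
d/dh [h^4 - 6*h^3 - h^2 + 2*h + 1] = 4*h^3 - 18*h^2 - 2*h + 2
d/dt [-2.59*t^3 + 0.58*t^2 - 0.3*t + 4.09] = -7.77*t^2 + 1.16*t - 0.3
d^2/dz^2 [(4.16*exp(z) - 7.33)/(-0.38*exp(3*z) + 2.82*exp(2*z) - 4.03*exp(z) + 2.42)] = (-2.402816*exp(6*z) + 22.899636*exp(5*z) - 94.002596*exp(4*z) + 158.605988*exp(3*z) - 18.9045179999998*exp(2*z) - 121.616427*exp(z) + 47.123934)*exp(z)/(0.054872*exp(9*z) - 1.221624*exp(8*z) + 10.811532*exp(7*z) - 49.3854*exp(6*z) + 130.218774*exp(5*z) - 217.368366*exp(4*z) + 237.141115*exp(3*z) - 167.454078*exp(2*z) + 70.803876*exp(z) - 14.172488)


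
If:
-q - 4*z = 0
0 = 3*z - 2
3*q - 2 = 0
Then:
No Solution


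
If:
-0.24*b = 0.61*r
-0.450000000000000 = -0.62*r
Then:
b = -1.84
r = 0.73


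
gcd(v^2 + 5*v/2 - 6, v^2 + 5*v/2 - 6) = v^2 + 5*v/2 - 6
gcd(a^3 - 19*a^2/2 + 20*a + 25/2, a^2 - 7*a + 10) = a - 5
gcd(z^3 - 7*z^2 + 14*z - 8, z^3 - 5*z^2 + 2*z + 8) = z^2 - 6*z + 8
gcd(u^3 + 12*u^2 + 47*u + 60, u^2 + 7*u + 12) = u^2 + 7*u + 12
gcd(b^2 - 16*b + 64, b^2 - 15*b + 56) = b - 8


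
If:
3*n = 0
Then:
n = 0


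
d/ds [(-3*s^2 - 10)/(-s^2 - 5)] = 10*s/(s^2 + 5)^2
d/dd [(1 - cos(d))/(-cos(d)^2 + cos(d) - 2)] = (cos(d)^2 - 2*cos(d) - 1)*sin(d)/(sin(d)^2 + cos(d) - 3)^2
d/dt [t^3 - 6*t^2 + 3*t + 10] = 3*t^2 - 12*t + 3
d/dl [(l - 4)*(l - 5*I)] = 2*l - 4 - 5*I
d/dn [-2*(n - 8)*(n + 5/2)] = 11 - 4*n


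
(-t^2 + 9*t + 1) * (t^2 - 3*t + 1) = -t^4 + 12*t^3 - 27*t^2 + 6*t + 1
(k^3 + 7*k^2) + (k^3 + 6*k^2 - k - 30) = 2*k^3 + 13*k^2 - k - 30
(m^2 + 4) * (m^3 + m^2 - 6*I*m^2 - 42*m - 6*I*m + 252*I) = m^5 + m^4 - 6*I*m^4 - 38*m^3 - 6*I*m^3 + 4*m^2 + 228*I*m^2 - 168*m - 24*I*m + 1008*I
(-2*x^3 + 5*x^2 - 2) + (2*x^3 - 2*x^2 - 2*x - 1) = 3*x^2 - 2*x - 3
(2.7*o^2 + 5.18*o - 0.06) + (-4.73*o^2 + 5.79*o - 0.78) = -2.03*o^2 + 10.97*o - 0.84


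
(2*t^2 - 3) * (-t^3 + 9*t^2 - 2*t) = -2*t^5 + 18*t^4 - t^3 - 27*t^2 + 6*t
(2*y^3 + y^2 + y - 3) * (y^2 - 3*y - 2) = 2*y^5 - 5*y^4 - 6*y^3 - 8*y^2 + 7*y + 6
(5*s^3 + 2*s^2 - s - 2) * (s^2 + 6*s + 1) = 5*s^5 + 32*s^4 + 16*s^3 - 6*s^2 - 13*s - 2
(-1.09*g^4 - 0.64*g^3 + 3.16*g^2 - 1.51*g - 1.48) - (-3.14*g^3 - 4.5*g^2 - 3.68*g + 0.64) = -1.09*g^4 + 2.5*g^3 + 7.66*g^2 + 2.17*g - 2.12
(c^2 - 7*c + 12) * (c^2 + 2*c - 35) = c^4 - 5*c^3 - 37*c^2 + 269*c - 420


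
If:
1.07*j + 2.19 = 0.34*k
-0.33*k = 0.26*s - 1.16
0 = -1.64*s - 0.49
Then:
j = -0.85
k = 3.75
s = -0.30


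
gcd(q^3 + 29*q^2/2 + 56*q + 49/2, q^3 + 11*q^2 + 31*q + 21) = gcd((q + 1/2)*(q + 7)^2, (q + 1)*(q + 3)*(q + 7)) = q + 7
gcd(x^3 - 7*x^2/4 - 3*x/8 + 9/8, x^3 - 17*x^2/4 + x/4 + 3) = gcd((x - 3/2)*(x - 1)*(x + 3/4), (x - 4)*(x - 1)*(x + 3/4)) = x^2 - x/4 - 3/4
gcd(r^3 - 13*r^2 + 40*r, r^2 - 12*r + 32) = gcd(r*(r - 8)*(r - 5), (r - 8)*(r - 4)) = r - 8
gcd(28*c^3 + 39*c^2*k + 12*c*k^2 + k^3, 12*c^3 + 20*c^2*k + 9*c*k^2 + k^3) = c + k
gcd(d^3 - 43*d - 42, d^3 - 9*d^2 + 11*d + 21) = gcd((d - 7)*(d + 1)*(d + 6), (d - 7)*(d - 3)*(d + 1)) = d^2 - 6*d - 7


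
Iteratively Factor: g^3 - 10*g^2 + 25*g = (g - 5)*(g^2 - 5*g) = g*(g - 5)*(g - 5)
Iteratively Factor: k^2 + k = (k + 1)*(k)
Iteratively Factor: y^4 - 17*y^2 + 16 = (y - 4)*(y^3 + 4*y^2 - y - 4) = (y - 4)*(y + 4)*(y^2 - 1) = (y - 4)*(y + 1)*(y + 4)*(y - 1)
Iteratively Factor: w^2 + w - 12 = (w + 4)*(w - 3)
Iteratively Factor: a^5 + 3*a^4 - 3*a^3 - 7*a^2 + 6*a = (a + 2)*(a^4 + a^3 - 5*a^2 + 3*a) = (a - 1)*(a + 2)*(a^3 + 2*a^2 - 3*a) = (a - 1)*(a + 2)*(a + 3)*(a^2 - a) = (a - 1)^2*(a + 2)*(a + 3)*(a)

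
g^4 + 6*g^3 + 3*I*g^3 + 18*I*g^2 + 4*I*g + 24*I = (g + 6)*(g - I)*(g + 2*I)^2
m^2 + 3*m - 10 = (m - 2)*(m + 5)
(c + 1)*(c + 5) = c^2 + 6*c + 5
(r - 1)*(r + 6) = r^2 + 5*r - 6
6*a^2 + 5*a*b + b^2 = (2*a + b)*(3*a + b)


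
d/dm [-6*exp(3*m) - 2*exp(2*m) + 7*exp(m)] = (-18*exp(2*m) - 4*exp(m) + 7)*exp(m)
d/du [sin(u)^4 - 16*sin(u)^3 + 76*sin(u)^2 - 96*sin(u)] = 4*(sin(u)^3 - 12*sin(u)^2 + 38*sin(u) - 24)*cos(u)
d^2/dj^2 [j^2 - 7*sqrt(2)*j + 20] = 2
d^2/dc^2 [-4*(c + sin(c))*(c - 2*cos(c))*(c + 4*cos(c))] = 4*c^2*sin(c) + 8*c^2*cos(c) + 32*c*sin(c) + 16*c*sin(2*c) - 16*c*cos(c) - 64*c*cos(2*c) - 24*c - 64*sin(2*c) - 72*sin(3*c) - 16*sqrt(2)*sin(c + pi/4) - 16*cos(2*c)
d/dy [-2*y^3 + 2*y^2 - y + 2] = -6*y^2 + 4*y - 1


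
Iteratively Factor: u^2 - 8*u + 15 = (u - 3)*(u - 5)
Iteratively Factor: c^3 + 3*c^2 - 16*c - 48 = (c - 4)*(c^2 + 7*c + 12) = (c - 4)*(c + 3)*(c + 4)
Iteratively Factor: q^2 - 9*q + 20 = (q - 4)*(q - 5)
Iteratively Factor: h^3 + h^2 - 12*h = (h - 3)*(h^2 + 4*h) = h*(h - 3)*(h + 4)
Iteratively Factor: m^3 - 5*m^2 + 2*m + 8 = (m - 4)*(m^2 - m - 2) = (m - 4)*(m - 2)*(m + 1)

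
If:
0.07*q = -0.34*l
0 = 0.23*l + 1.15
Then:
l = -5.00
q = 24.29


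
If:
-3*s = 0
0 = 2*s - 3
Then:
No Solution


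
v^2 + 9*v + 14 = (v + 2)*(v + 7)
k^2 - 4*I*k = k*(k - 4*I)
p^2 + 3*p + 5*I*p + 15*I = (p + 3)*(p + 5*I)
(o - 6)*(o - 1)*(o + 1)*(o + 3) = o^4 - 3*o^3 - 19*o^2 + 3*o + 18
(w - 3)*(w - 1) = w^2 - 4*w + 3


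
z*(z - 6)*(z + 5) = z^3 - z^2 - 30*z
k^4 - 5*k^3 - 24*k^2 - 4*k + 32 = (k - 8)*(k - 1)*(k + 2)^2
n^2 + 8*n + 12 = (n + 2)*(n + 6)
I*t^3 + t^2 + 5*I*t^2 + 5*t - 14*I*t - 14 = (t - 2)*(t + 7)*(I*t + 1)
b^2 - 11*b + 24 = (b - 8)*(b - 3)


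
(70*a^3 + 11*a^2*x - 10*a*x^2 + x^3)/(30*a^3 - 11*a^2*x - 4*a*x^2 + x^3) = (-14*a^2 - 5*a*x + x^2)/(-6*a^2 + a*x + x^2)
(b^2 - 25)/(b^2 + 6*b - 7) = (b^2 - 25)/(b^2 + 6*b - 7)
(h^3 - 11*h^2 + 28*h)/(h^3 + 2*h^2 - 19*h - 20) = h*(h - 7)/(h^2 + 6*h + 5)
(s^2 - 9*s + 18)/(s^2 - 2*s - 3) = (s - 6)/(s + 1)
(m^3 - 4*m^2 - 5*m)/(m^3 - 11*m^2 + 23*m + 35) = m/(m - 7)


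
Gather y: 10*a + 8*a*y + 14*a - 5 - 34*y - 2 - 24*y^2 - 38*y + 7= 24*a - 24*y^2 + y*(8*a - 72)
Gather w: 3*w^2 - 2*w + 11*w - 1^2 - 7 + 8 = 3*w^2 + 9*w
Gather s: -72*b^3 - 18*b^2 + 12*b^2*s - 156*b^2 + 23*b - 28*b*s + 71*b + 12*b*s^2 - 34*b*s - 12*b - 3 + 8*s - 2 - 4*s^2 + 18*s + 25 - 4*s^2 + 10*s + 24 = -72*b^3 - 174*b^2 + 82*b + s^2*(12*b - 8) + s*(12*b^2 - 62*b + 36) + 44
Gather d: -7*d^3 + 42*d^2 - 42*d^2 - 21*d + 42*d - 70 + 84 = -7*d^3 + 21*d + 14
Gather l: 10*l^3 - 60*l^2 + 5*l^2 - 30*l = 10*l^3 - 55*l^2 - 30*l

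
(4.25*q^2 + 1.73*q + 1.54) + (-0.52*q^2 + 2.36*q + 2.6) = 3.73*q^2 + 4.09*q + 4.14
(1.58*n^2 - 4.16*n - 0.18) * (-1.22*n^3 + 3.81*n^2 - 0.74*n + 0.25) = -1.9276*n^5 + 11.095*n^4 - 16.7992*n^3 + 2.7876*n^2 - 0.9068*n - 0.045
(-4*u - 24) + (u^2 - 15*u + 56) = u^2 - 19*u + 32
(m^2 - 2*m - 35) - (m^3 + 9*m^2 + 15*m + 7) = -m^3 - 8*m^2 - 17*m - 42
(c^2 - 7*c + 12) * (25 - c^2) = -c^4 + 7*c^3 + 13*c^2 - 175*c + 300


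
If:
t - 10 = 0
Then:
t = 10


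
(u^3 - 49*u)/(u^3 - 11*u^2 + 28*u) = (u + 7)/(u - 4)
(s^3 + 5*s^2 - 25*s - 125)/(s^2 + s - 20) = (s^2 - 25)/(s - 4)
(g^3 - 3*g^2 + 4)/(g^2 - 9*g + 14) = (g^2 - g - 2)/(g - 7)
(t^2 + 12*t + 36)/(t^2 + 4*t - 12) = (t + 6)/(t - 2)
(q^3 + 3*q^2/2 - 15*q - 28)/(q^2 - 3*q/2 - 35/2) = (q^2 - 2*q - 8)/(q - 5)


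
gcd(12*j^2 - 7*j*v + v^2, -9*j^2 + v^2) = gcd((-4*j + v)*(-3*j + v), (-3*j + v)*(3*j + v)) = -3*j + v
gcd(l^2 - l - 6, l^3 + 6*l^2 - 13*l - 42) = l^2 - l - 6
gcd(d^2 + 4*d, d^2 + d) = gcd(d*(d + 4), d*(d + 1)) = d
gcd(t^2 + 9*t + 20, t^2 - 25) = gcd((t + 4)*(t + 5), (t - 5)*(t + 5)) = t + 5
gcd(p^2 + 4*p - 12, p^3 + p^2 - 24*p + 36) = p^2 + 4*p - 12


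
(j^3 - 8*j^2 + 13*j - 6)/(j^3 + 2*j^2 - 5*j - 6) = (j^3 - 8*j^2 + 13*j - 6)/(j^3 + 2*j^2 - 5*j - 6)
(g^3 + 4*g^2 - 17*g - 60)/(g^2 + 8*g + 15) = g - 4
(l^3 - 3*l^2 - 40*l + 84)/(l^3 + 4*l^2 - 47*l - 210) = (l - 2)/(l + 5)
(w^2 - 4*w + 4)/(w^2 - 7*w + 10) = (w - 2)/(w - 5)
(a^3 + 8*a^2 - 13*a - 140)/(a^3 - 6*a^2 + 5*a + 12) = (a^2 + 12*a + 35)/(a^2 - 2*a - 3)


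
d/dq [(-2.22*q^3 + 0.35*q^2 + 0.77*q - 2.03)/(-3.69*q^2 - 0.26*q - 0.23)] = (8.1918*q^4 + 1.1544*q^3 + 4.2821*q^2 - 15.1424*q - 0.7049)/(13.6161*q^4 + 1.9188*q^3 + 1.765*q^2 + 0.1196*q + 0.0529)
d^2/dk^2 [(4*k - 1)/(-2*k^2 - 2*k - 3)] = 4*(-2*(2*k + 1)^2*(4*k - 1) + 3*(4*k + 1)*(2*k^2 + 2*k + 3))/(2*k^2 + 2*k + 3)^3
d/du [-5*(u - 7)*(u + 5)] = 10 - 10*u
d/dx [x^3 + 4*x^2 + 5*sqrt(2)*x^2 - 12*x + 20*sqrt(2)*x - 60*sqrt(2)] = 3*x^2 + 8*x + 10*sqrt(2)*x - 12 + 20*sqrt(2)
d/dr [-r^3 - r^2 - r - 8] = -3*r^2 - 2*r - 1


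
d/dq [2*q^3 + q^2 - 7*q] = 6*q^2 + 2*q - 7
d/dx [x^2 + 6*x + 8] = 2*x + 6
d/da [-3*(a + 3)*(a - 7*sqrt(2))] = -6*a - 9 + 21*sqrt(2)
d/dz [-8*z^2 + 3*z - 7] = 3 - 16*z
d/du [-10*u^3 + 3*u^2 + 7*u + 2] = -30*u^2 + 6*u + 7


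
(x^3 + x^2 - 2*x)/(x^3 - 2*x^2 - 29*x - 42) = x*(x - 1)/(x^2 - 4*x - 21)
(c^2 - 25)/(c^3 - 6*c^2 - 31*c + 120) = (c - 5)/(c^2 - 11*c + 24)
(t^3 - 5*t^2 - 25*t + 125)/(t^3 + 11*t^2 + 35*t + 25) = (t^2 - 10*t + 25)/(t^2 + 6*t + 5)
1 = 1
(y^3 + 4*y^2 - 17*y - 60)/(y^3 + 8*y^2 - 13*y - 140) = (y + 3)/(y + 7)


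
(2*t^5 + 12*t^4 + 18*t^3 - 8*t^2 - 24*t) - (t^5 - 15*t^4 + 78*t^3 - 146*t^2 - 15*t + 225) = t^5 + 27*t^4 - 60*t^3 + 138*t^2 - 9*t - 225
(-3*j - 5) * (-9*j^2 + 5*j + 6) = 27*j^3 + 30*j^2 - 43*j - 30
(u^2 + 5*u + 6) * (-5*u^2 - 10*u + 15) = -5*u^4 - 35*u^3 - 65*u^2 + 15*u + 90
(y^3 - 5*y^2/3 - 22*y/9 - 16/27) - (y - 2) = y^3 - 5*y^2/3 - 31*y/9 + 38/27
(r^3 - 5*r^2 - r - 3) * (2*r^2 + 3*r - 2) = 2*r^5 - 7*r^4 - 19*r^3 + r^2 - 7*r + 6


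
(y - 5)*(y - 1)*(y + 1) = y^3 - 5*y^2 - y + 5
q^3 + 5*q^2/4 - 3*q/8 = q*(q - 1/4)*(q + 3/2)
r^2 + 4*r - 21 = (r - 3)*(r + 7)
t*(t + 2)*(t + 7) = t^3 + 9*t^2 + 14*t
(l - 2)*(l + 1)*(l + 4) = l^3 + 3*l^2 - 6*l - 8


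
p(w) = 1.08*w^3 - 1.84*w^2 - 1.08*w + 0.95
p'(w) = 3.24*w^2 - 3.68*w - 1.08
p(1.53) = -1.14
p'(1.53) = 0.87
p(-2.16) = -16.19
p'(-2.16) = 21.99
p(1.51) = -1.16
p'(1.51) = 0.75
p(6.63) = 227.66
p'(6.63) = 116.94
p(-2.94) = -39.22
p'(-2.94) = 37.74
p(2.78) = 6.93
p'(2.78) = 13.73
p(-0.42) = 1.00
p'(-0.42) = 1.04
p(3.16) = 13.24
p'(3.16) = 19.64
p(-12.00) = -2117.29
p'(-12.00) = 509.64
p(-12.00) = -2117.29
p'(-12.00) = 509.64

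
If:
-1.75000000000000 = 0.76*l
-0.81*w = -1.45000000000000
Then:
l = -2.30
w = 1.79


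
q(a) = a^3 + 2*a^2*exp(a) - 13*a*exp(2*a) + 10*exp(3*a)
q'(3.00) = 207010.06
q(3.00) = 65685.66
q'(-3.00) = 27.46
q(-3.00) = -26.01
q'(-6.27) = 118.04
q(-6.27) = -246.34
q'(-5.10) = 78.23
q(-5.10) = -132.33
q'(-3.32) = 33.48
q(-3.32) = -35.74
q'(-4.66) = 65.39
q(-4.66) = -100.78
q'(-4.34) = 56.79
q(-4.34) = -81.25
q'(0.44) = 57.30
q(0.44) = 24.33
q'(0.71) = 131.63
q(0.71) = 48.37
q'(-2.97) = 26.93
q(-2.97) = -25.19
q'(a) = 2*a^2*exp(a) + 3*a^2 - 26*a*exp(2*a) + 4*a*exp(a) + 30*exp(3*a) - 13*exp(2*a)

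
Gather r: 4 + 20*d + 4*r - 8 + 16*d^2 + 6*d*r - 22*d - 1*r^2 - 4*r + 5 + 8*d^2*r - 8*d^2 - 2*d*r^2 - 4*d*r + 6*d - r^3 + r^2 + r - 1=8*d^2 - 2*d*r^2 + 4*d - r^3 + r*(8*d^2 + 2*d + 1)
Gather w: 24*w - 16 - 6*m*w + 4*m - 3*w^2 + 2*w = 4*m - 3*w^2 + w*(26 - 6*m) - 16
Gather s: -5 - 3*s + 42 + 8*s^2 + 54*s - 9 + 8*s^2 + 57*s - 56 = 16*s^2 + 108*s - 28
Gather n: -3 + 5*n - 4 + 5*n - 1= 10*n - 8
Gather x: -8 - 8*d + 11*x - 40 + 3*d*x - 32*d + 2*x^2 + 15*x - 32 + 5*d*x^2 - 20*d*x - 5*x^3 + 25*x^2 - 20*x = -40*d - 5*x^3 + x^2*(5*d + 27) + x*(6 - 17*d) - 80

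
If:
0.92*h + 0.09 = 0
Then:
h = -0.10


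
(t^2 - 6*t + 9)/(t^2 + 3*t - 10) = (t^2 - 6*t + 9)/(t^2 + 3*t - 10)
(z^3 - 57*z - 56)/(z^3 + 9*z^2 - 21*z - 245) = (z^2 - 7*z - 8)/(z^2 + 2*z - 35)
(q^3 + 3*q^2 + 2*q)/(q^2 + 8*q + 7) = q*(q + 2)/(q + 7)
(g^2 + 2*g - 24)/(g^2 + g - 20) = (g + 6)/(g + 5)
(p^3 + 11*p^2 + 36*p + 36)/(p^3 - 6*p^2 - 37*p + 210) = (p^2 + 5*p + 6)/(p^2 - 12*p + 35)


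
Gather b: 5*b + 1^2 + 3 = 5*b + 4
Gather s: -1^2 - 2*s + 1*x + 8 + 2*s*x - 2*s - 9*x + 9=s*(2*x - 4) - 8*x + 16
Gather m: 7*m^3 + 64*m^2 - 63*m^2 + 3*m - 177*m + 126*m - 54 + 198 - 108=7*m^3 + m^2 - 48*m + 36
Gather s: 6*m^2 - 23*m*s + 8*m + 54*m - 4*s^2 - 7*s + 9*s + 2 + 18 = 6*m^2 + 62*m - 4*s^2 + s*(2 - 23*m) + 20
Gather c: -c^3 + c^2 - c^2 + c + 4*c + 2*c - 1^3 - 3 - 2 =-c^3 + 7*c - 6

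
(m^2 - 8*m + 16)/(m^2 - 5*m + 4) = (m - 4)/(m - 1)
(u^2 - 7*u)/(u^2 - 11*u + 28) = u/(u - 4)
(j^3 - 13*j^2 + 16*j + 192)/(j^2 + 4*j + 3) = (j^2 - 16*j + 64)/(j + 1)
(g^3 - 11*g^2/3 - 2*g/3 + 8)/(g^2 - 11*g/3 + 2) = (3*g^2 - 2*g - 8)/(3*g - 2)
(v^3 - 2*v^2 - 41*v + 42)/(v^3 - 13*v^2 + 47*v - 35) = (v + 6)/(v - 5)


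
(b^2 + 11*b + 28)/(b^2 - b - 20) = (b + 7)/(b - 5)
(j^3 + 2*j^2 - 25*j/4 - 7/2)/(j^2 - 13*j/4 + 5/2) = (4*j^2 + 16*j + 7)/(4*j - 5)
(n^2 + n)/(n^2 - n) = (n + 1)/(n - 1)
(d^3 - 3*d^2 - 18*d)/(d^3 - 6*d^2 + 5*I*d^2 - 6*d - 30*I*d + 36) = d*(d + 3)/(d^2 + 5*I*d - 6)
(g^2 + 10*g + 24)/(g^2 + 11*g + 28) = (g + 6)/(g + 7)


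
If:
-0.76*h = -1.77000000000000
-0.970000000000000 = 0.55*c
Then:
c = -1.76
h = 2.33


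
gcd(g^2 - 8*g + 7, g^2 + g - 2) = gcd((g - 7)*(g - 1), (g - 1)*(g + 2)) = g - 1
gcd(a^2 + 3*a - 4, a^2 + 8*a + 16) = a + 4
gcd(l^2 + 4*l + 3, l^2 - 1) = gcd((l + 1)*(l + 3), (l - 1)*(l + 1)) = l + 1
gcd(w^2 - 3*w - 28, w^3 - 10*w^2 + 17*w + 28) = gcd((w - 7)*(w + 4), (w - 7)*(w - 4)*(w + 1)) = w - 7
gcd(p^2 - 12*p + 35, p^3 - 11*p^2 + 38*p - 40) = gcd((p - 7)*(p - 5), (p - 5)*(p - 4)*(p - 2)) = p - 5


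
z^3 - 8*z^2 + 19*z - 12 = (z - 4)*(z - 3)*(z - 1)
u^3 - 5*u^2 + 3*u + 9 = (u - 3)^2*(u + 1)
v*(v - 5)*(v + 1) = v^3 - 4*v^2 - 5*v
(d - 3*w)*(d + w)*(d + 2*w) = d^3 - 7*d*w^2 - 6*w^3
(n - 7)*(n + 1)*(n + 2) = n^3 - 4*n^2 - 19*n - 14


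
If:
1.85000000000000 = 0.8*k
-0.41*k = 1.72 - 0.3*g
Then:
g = 8.89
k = 2.31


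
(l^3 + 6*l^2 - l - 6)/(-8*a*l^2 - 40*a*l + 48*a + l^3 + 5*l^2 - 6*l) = (-l - 1)/(8*a - l)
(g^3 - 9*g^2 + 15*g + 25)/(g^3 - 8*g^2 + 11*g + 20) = (g - 5)/(g - 4)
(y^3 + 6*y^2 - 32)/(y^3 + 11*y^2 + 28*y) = (y^2 + 2*y - 8)/(y*(y + 7))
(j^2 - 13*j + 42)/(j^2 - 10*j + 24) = (j - 7)/(j - 4)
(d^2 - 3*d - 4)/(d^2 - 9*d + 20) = (d + 1)/(d - 5)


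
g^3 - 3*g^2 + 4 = (g - 2)^2*(g + 1)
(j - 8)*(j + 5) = j^2 - 3*j - 40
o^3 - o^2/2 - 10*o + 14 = (o - 2)^2*(o + 7/2)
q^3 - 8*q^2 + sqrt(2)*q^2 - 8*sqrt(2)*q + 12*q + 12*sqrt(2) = (q - 6)*(q - 2)*(q + sqrt(2))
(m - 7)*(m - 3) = m^2 - 10*m + 21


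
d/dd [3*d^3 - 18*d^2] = 9*d*(d - 4)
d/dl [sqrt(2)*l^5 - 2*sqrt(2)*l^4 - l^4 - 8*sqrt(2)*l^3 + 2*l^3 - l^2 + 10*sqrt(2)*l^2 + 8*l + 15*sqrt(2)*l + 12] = 5*sqrt(2)*l^4 - 8*sqrt(2)*l^3 - 4*l^3 - 24*sqrt(2)*l^2 + 6*l^2 - 2*l + 20*sqrt(2)*l + 8 + 15*sqrt(2)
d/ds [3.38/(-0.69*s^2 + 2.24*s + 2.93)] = (4.6644*s - 7.5712)/(-0.69*s^2 + 2.24*s + 2.93)^2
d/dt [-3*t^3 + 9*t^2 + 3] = 9*t*(2 - t)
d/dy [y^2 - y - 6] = 2*y - 1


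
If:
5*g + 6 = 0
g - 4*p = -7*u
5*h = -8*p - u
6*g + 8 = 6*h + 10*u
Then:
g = -6/5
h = -3/10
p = 31/200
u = 13/50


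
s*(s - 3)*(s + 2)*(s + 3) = s^4 + 2*s^3 - 9*s^2 - 18*s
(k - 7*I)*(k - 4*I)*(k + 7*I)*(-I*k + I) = -I*k^4 - 4*k^3 + I*k^3 + 4*k^2 - 49*I*k^2 - 196*k + 49*I*k + 196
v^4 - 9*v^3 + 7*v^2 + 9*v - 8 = (v - 8)*(v - 1)^2*(v + 1)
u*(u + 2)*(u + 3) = u^3 + 5*u^2 + 6*u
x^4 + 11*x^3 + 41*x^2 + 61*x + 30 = (x + 1)*(x + 2)*(x + 3)*(x + 5)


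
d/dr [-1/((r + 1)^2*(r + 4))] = 3*(r + 3)/((r + 1)^3*(r + 4)^2)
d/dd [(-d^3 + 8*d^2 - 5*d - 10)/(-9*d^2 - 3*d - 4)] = (9*d^4 + 6*d^3 - 57*d^2 - 244*d - 10)/(81*d^4 + 54*d^3 + 81*d^2 + 24*d + 16)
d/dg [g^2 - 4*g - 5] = 2*g - 4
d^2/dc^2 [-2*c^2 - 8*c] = -4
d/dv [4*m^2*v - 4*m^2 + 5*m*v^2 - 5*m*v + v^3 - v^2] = 4*m^2 + 10*m*v - 5*m + 3*v^2 - 2*v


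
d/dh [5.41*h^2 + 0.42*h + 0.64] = 10.82*h + 0.42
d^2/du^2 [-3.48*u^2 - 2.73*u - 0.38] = -6.96000000000000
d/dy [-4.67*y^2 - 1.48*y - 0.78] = -9.34*y - 1.48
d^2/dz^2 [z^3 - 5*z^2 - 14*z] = 6*z - 10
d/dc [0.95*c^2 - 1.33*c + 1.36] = 1.9*c - 1.33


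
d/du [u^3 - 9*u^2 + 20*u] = 3*u^2 - 18*u + 20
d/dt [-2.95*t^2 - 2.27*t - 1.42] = -5.9*t - 2.27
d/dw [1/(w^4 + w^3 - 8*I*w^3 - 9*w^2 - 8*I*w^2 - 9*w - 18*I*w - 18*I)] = (-4*w^3 - 3*w^2 + 24*I*w^2 + 18*w + 16*I*w + 9 + 18*I)/(-w^4 - w^3 + 8*I*w^3 + 9*w^2 + 8*I*w^2 + 9*w + 18*I*w + 18*I)^2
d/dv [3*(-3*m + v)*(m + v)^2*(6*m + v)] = -99*m^3 - 66*m^2*v + 45*m*v^2 + 12*v^3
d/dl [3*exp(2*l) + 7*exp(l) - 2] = (6*exp(l) + 7)*exp(l)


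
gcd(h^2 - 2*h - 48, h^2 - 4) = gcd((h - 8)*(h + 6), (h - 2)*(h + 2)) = 1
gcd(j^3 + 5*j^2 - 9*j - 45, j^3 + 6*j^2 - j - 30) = j^2 + 8*j + 15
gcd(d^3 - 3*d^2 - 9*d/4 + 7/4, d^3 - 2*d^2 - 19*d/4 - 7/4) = d^2 - 5*d/2 - 7/2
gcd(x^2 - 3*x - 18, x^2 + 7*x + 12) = x + 3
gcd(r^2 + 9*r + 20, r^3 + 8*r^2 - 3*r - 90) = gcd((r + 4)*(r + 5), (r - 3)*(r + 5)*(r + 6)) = r + 5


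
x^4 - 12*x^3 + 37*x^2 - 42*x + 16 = (x - 8)*(x - 2)*(x - 1)^2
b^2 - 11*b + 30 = (b - 6)*(b - 5)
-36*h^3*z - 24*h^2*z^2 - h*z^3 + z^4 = z*(-6*h + z)*(2*h + z)*(3*h + z)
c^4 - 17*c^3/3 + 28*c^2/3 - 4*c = c*(c - 3)*(c - 2)*(c - 2/3)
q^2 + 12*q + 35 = (q + 5)*(q + 7)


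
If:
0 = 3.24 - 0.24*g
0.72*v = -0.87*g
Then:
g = 13.50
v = -16.31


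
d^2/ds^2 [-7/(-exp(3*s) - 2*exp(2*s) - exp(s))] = 7*(9*exp(2*s) + 4*exp(s) + 1)*exp(-s)/(exp(4*s) + 4*exp(3*s) + 6*exp(2*s) + 4*exp(s) + 1)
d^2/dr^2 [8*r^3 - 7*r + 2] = 48*r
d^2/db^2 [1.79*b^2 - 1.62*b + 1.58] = 3.58000000000000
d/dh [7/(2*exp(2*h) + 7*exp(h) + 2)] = (-28*exp(h) - 49)*exp(h)/(2*exp(2*h) + 7*exp(h) + 2)^2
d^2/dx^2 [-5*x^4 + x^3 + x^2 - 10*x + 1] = -60*x^2 + 6*x + 2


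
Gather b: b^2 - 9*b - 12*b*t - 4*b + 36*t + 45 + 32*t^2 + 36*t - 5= b^2 + b*(-12*t - 13) + 32*t^2 + 72*t + 40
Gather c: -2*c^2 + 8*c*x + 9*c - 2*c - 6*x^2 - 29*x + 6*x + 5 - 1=-2*c^2 + c*(8*x + 7) - 6*x^2 - 23*x + 4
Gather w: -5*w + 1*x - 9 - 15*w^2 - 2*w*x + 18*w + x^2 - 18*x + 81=-15*w^2 + w*(13 - 2*x) + x^2 - 17*x + 72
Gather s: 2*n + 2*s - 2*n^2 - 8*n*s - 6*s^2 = -2*n^2 + 2*n - 6*s^2 + s*(2 - 8*n)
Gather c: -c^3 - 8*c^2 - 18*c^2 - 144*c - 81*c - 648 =-c^3 - 26*c^2 - 225*c - 648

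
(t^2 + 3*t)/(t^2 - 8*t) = (t + 3)/(t - 8)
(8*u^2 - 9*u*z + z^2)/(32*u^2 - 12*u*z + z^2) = (-u + z)/(-4*u + z)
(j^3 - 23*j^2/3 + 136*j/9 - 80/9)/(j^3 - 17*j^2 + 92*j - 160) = (9*j^2 - 24*j + 16)/(9*(j^2 - 12*j + 32))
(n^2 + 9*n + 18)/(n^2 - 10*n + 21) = (n^2 + 9*n + 18)/(n^2 - 10*n + 21)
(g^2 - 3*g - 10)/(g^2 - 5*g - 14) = (g - 5)/(g - 7)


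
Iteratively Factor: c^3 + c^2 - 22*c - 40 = (c + 2)*(c^2 - c - 20) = (c - 5)*(c + 2)*(c + 4)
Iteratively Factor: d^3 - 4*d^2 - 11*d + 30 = (d - 2)*(d^2 - 2*d - 15) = (d - 2)*(d + 3)*(d - 5)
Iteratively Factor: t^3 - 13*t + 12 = (t - 1)*(t^2 + t - 12) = (t - 1)*(t + 4)*(t - 3)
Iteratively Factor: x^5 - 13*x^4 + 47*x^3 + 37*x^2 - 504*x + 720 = (x - 4)*(x^4 - 9*x^3 + 11*x^2 + 81*x - 180) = (x - 5)*(x - 4)*(x^3 - 4*x^2 - 9*x + 36) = (x - 5)*(x - 4)*(x + 3)*(x^2 - 7*x + 12) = (x - 5)*(x - 4)^2*(x + 3)*(x - 3)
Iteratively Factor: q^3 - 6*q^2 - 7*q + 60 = (q + 3)*(q^2 - 9*q + 20) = (q - 5)*(q + 3)*(q - 4)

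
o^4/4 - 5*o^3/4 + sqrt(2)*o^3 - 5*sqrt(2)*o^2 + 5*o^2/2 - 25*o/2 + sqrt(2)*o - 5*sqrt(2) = (o/2 + sqrt(2)/2)^2*(o - 5)*(o + 2*sqrt(2))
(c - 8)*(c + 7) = c^2 - c - 56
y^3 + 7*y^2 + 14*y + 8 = (y + 1)*(y + 2)*(y + 4)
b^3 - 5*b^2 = b^2*(b - 5)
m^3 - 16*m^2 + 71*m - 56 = (m - 8)*(m - 7)*(m - 1)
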